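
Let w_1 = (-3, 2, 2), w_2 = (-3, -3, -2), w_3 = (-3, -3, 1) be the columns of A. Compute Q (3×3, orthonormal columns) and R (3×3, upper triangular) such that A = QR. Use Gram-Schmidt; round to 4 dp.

Q = [[-0.7276, -0.6781, 0.1036], [0.4851, -0.6153, -0.6213], [0.4851, -0.4019, 0.7767]], R = [[4.1231, -0.2425, 1.2127], [0.0000, 4.6841, 3.4786], [0.0000, 0.0000, 2.3300]]

w_1 = (-3, 2, 2); ‖w_1‖ = 4.1231, so e_1 = (-0.7276, 0.4851, 0.4851).
e_1·w_2 = (-0.7276)·(-3) + 0.4851·(-3) + 0.4851·(-2) = -0.2425.
u_2 = w_2 + 0.2425·e_1 = (-3.1765, -2.8824, -1.8824).
‖u_2‖ = 4.6841, so e_2 = (-0.6781, -0.6153, -0.4019).
e_1·w_3 = (-0.7276)·(-3) + 0.4851·(-3) + 0.4851·1 = 1.2127; e_2·w_3 = (-0.6781)·(-3) + (-0.6153)·(-3) + (-0.4019)·1 = 3.4786.
u_3 = w_3 − 1.2127·e_1 − 3.4786·e_2 = (0.2413, -1.4477, 1.8097).
‖u_3‖ = 2.3300, so e_3 = (0.1036, -0.6213, 0.7767).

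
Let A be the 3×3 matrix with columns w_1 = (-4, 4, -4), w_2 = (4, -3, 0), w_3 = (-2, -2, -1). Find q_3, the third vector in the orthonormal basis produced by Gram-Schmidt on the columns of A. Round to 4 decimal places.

q_3 = (-0.5883, -0.7845, -0.1961)

w_1 = (-4, 4, -4); ‖w_1‖ = 6.9282, so q_1 = (-0.5774, 0.5774, -0.5774).
q_1·w_2 = (-0.5774)·4 + 0.5774·(-3) + (-0.5774)·0 = -4.0415.
u_2 = w_2 + 4.0415·q_1 = (1.6667, -0.6667, -2.3333).
‖u_2‖ = 2.9439, so q_2 = (0.5661, -0.2265, -0.7926).
q_1·w_3 = (-0.5774)·(-2) + 0.5774·(-2) + (-0.5774)·(-1) = 0.5774; q_2·w_3 = 0.5661·(-2) + (-0.2265)·(-2) + (-0.7926)·(-1) = 0.1132.
u_3 = w_3 − 0.5774·q_1 − 0.1132·q_2 = (-1.7308, -2.3077, -0.5769).
‖u_3‖ = 2.9417, so q_3 = (-0.5883, -0.7845, -0.1961).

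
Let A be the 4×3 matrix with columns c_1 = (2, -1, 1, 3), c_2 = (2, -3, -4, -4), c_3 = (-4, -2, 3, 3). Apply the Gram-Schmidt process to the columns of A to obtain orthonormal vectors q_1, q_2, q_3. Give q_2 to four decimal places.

q_2 = (0.5085, -0.5721, -0.5403, -0.3496)

c_1 = (2, -1, 1, 3); ‖c_1‖ = 3.8730, so q_1 = (0.5164, -0.2582, 0.2582, 0.7746).
q_1·c_2 = 0.5164·2 + (-0.2582)·(-3) + 0.2582·(-4) + 0.7746·(-4) = -2.3238.
u_2 = c_2 + 2.3238·q_1 = (3.2000, -3.6000, -3.4000, -2.2000).
‖u_2‖ = 6.2929, so q_2 = (0.5085, -0.5721, -0.5403, -0.3496).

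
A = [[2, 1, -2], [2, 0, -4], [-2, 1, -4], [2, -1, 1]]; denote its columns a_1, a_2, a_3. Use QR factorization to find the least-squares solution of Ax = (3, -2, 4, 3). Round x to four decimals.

a_1 = (2, 2, -2, 2); ‖a_1‖ = 4.0000, so q_1 = (0.5000, 0.5000, -0.5000, 0.5000).
q_1·a_2 = 0.5000·1 + 0.5000·0 + (-0.5000)·1 + 0.5000·(-1) = -0.5000.
u_2 = a_2 + 0.5000·q_1 = (1.2500, 0.2500, 0.7500, -0.7500).
‖u_2‖ = 1.6583, so q_2 = (0.7538, 0.1508, 0.4523, -0.4523).
q_1·a_3 = 0.5000·(-2) + 0.5000·(-4) + (-0.5000)·(-4) + 0.5000·1 = -0.5000; q_2·a_3 = 0.7538·(-2) + 0.1508·(-4) + 0.4523·(-4) + (-0.4523)·1 = -4.3719.
u_3 = a_3 + 0.5000·q_1 + 4.3719·q_2 = (1.5455, -3.0909, -2.2727, -0.7273).
‖u_3‖ = 4.1996, so q_3 = (0.3680, -0.7360, -0.5412, -0.1732).
Qᵀb = (0.0000, 2.4121, -0.1082).
Back-substitute: x_3 = -0.1082/4.1996 = -0.0258.
x_2 = (2.4121 + 4.3719·(-0.0258))/1.6583 = 1.3866.
x_1 = (0.0000 + 0.5000·1.3866 + 0.5000·(-0.0258))/4.0000 = 0.1701.

x = (0.1701, 1.3866, -0.0258)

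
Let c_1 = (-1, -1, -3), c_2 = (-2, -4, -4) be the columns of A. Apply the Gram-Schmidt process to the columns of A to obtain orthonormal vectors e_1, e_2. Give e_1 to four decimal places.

c_1 = (-1, -1, -3); ‖c_1‖ = 3.3166, so e_1 = (-0.3015, -0.3015, -0.9045).

e_1 = (-0.3015, -0.3015, -0.9045)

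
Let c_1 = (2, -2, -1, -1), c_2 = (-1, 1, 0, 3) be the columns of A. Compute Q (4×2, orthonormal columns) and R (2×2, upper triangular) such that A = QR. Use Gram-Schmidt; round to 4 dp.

c_1 = (2, -2, -1, -1); ‖c_1‖ = 3.1623, so e_1 = (0.6325, -0.6325, -0.3162, -0.3162).
e_1·c_2 = 0.6325·(-1) + (-0.6325)·1 + (-0.3162)·0 + (-0.3162)·3 = -2.2136.
u_2 = c_2 + 2.2136·e_1 = (0.4000, -0.4000, -0.7000, 2.3000).
‖u_2‖ = 2.4698, so e_2 = (0.1620, -0.1620, -0.2834, 0.9312).

Q = [[0.6325, 0.1620], [-0.6325, -0.1620], [-0.3162, -0.2834], [-0.3162, 0.9312]], R = [[3.1623, -2.2136], [0.0000, 2.4698]]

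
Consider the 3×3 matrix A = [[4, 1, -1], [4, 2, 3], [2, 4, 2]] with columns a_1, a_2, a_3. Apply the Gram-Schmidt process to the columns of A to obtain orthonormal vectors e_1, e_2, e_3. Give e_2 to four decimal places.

e_2 = (-0.3887, -0.0707, 0.9187)

a_1 = (4, 4, 2); ‖a_1‖ = 6.0000, so e_1 = (0.6667, 0.6667, 0.3333).
e_1·a_2 = 0.6667·1 + 0.6667·2 + 0.3333·4 = 3.3333.
u_2 = a_2 − 3.3333·e_1 = (-1.2222, -0.2222, 2.8889).
‖u_2‖ = 3.1447, so e_2 = (-0.3887, -0.0707, 0.9187).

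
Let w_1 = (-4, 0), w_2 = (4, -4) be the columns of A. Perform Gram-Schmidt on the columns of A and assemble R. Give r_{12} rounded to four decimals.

w_1 = (-4, 0); ‖w_1‖ = 4.0000, so e_1 = (-1.0000, 0.0000).
r_{12} = e_1·w_2 = -4.0000.

r_{12} = -4.0000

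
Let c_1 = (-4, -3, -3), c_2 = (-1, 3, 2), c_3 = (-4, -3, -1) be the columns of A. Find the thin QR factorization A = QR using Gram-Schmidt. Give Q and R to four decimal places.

c_1 = (-4, -3, -3); ‖c_1‖ = 5.8310, so q_1 = (-0.6860, -0.5145, -0.5145).
q_1·c_2 = (-0.6860)·(-1) + (-0.5145)·3 + (-0.5145)·2 = -1.8865.
u_2 = c_2 + 1.8865·q_1 = (-2.2941, 2.0294, 1.0294).
‖u_2‖ = 3.2313, so q_2 = (-0.7100, 0.6281, 0.3186).
q_1·c_3 = (-0.6860)·(-4) + (-0.5145)·(-3) + (-0.5145)·(-1) = 4.8020; q_2·c_3 = (-0.7100)·(-4) + 0.6281·(-3) + 0.3186·(-1) = 0.6372.
u_3 = c_3 − 4.8020·q_1 − 0.6372·q_2 = (-0.2535, -0.9296, 1.2676).
‖u_3‖ = 1.5922, so q_3 = (-0.1592, -0.5838, 0.7961).

Q = [[-0.6860, -0.7100, -0.1592], [-0.5145, 0.6281, -0.5838], [-0.5145, 0.3186, 0.7961]], R = [[5.8310, -1.8865, 4.8020], [0.0000, 3.2313, 0.6372], [0.0000, 0.0000, 1.5922]]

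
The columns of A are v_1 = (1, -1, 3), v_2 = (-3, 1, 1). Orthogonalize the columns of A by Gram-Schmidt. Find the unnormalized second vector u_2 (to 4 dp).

v_1 = (1, -1, 3); ‖v_1‖ = 3.3166, so e_1 = (0.3015, -0.3015, 0.9045).
e_1·v_2 = 0.3015·(-3) + (-0.3015)·1 + 0.9045·1 = -0.3015.
u_2 = v_2 + 0.3015·e_1 = (-2.9091, 0.9091, 1.2727).

u_2 = (-2.9091, 0.9091, 1.2727)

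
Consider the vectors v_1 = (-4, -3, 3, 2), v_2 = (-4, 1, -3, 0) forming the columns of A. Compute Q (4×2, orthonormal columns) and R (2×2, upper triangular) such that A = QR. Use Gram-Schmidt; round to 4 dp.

Q = [[-0.6489, -0.7076], [-0.4867, 0.2602], [0.4867, -0.6556], [0.3244, -0.0416]], R = [[6.1644, 0.6489], [0.0000, 5.0576]]

e_1 = v_1/‖v_1‖ = (-4, -3, 3, 2)/6.1644 = (-0.6489, -0.4867, 0.4867, 0.3244).
r_{12} = e_1·v_2 = 0.6489.
u_2 = v_2 − 0.6489·e_1 = (-3.5789, 1.3158, -3.3158, -0.2105).
‖u_2‖ = 5.0576, so e_2 = (-0.7076, 0.2602, -0.6556, -0.0416).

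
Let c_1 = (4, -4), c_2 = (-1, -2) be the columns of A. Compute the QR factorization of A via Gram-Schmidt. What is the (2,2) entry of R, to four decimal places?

q_1 = c_1/‖c_1‖ = (4, -4)/5.6569 = (0.7071, -0.7071).
r_{12} = q_1·c_2 = 0.7071.
u_2 = c_2 − 0.7071·q_1 = (-1.5000, -1.5000).
r_{22} = ‖u_2‖ = 2.1213.

r_{22} = 2.1213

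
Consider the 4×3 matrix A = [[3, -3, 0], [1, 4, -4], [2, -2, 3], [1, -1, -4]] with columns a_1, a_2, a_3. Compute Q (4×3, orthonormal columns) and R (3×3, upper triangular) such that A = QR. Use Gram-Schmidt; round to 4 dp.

Q = [[0.7746, -0.2070, -0.0862], [0.2582, 0.9661, 0.0000], [0.5164, -0.1380, 0.5460], [0.2582, -0.0690, -0.8333]], R = [[3.8730, -2.5820, -0.5164], [0.0000, 4.8305, -4.0024], [0.0000, 0.0000, 4.9713]]

a_1 = (3, 1, 2, 1); ‖a_1‖ = 3.8730, so e_1 = (0.7746, 0.2582, 0.5164, 0.2582).
e_1·a_2 = 0.7746·(-3) + 0.2582·4 + 0.5164·(-2) + 0.2582·(-1) = -2.5820.
u_2 = a_2 + 2.5820·e_1 = (-1.0000, 4.6667, -0.6667, -0.3333).
‖u_2‖ = 4.8305, so e_2 = (-0.2070, 0.9661, -0.1380, -0.0690).
e_1·a_3 = 0.7746·0 + 0.2582·(-4) + 0.5164·3 + 0.2582·(-4) = -0.5164; e_2·a_3 = (-0.2070)·0 + 0.9661·(-4) + (-0.1380)·3 + (-0.0690)·(-4) = -4.0024.
u_3 = a_3 + 0.5164·e_1 + 4.0024·e_2 = (-0.4286, 0.0000, 2.7143, -4.1429).
‖u_3‖ = 4.9713, so e_3 = (-0.0862, 0.0000, 0.5460, -0.8333).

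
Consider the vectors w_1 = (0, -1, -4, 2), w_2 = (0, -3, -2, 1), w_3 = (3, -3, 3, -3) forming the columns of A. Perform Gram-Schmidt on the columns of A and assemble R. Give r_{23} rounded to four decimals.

w_1 = (0, -1, -4, 2); ‖w_1‖ = 4.5826, so e_1 = (0.0000, -0.2182, -0.8729, 0.4364).
e_1·w_2 = 0.0000·0 + (-0.2182)·(-3) + (-0.8729)·(-2) + 0.4364·1 = 2.8368.
u_2 = w_2 − 2.8368·e_1 = (0.0000, -2.3810, 0.4762, -0.2381).
‖u_2‖ = 2.4398, so e_2 = (0.0000, -0.9759, 0.1952, -0.0976).
r_{23} = e_2·w_3 = 3.8060.

r_{23} = 3.8060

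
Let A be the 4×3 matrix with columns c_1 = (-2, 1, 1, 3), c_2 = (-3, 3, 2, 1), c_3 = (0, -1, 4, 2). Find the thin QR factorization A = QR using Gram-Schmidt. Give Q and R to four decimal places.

c_1 = (-2, 1, 1, 3); ‖c_1‖ = 3.8730, so e_1 = (-0.5164, 0.2582, 0.2582, 0.7746).
e_1·c_2 = (-0.5164)·(-3) + 0.2582·3 + 0.2582·2 + 0.7746·1 = 3.6148.
u_2 = c_2 − 3.6148·e_1 = (-1.1333, 2.0667, 1.0667, -1.8000).
‖u_2‖ = 3.1517, so e_2 = (-0.3596, 0.6557, 0.3384, -0.5711).
e_1·c_3 = (-0.5164)·0 + 0.2582·(-1) + 0.2582·4 + 0.7746·2 = 2.3238; e_2·c_3 = (-0.3596)·0 + 0.6557·(-1) + 0.3384·4 + (-0.5711)·2 = -0.4442.
u_3 = c_3 − 2.3238·e_1 + 0.4442·e_2 = (1.0403, -1.3087, 3.5503, -0.0537).
‖u_3‖ = 3.9246, so e_3 = (0.2651, -0.3335, 0.9046, -0.0137).

Q = [[-0.5164, -0.3596, 0.2651], [0.2582, 0.6557, -0.3335], [0.2582, 0.3384, 0.9046], [0.7746, -0.5711, -0.0137]], R = [[3.8730, 3.6148, 2.3238], [0.0000, 3.1517, -0.4442], [0.0000, 0.0000, 3.9246]]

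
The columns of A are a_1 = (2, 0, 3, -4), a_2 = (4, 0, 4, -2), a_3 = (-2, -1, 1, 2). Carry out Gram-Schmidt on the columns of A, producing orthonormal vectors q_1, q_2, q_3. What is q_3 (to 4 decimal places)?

a_1 = (2, 0, 3, -4); ‖a_1‖ = 5.3852, so q_1 = (0.3714, 0.0000, 0.5571, -0.7428).
q_1·a_2 = 0.3714·4 + 0.0000·0 + 0.5571·4 + (-0.7428)·(-2) = 5.1995.
u_2 = a_2 − 5.1995·q_1 = (2.0690, 0.0000, 1.1034, 1.8621).
‖u_2‖ = 2.9942, so q_2 = (0.6910, 0.0000, 0.3685, 0.6219).
q_1·a_3 = 0.3714·(-2) + 0.0000·(-1) + 0.5571·1 + (-0.7428)·2 = -1.6713; q_2·a_3 = 0.6910·(-2) + 0.0000·(-1) + 0.3685·1 + 0.6219·2 = 0.2303.
u_3 = a_3 + 1.6713·q_1 − 0.2303·q_2 = (-1.5385, -1.0000, 1.8462, 0.6154).
‖u_3‖ = 2.6747, so q_3 = (-0.5752, -0.3739, 0.6902, 0.2301).

q_3 = (-0.5752, -0.3739, 0.6902, 0.2301)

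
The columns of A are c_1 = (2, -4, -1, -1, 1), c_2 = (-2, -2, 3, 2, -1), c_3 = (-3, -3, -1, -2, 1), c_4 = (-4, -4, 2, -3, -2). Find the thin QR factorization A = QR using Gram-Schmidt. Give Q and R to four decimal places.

c_1 = (2, -4, -1, -1, 1); ‖c_1‖ = 4.7958, so q_1 = (0.4170, -0.8341, -0.2085, -0.2085, 0.2085).
q_1·c_2 = 0.4170·(-2) + (-0.8341)·(-2) + (-0.2085)·3 + (-0.2085)·2 + 0.2085·(-1) = -0.4170.
u_2 = c_2 + 0.4170·q_1 = (-1.8261, -2.3478, 2.9130, 1.9130, -0.9130).
‖u_2‖ = 4.6718, so q_2 = (-0.3909, -0.5025, 0.6235, 0.4095, -0.1954).
q_1·c_3 = 0.4170·(-3) + (-0.8341)·(-3) + (-0.2085)·(-1) + (-0.2085)·(-2) + 0.2085·1 = 2.0851; q_2·c_3 = (-0.3909)·(-3) + (-0.5025)·(-3) + 0.6235·(-1) + 0.4095·(-2) + (-0.1954)·1 = 1.0423.
u_3 = c_3 − 2.0851·q_1 − 1.0423·q_2 = (-3.4622, -0.7371, -1.2151, -1.9920, 0.7689).
‖u_3‖ = 4.3088, so q_3 = (-0.8035, -0.1711, -0.2820, -0.4623, 0.1785).
q_1·c_4 = 0.4170·(-4) + (-0.8341)·(-4) + (-0.2085)·2 + (-0.2085)·(-3) + 0.2085·(-2) = 1.4596; q_2·c_4 = (-0.3909)·(-4) + (-0.5025)·(-4) + 0.6235·2 + 0.4095·(-3) + (-0.1954)·(-2) = 3.9832; q_3·c_4 = (-0.8035)·(-4) + (-0.1711)·(-4) + (-0.2820)·2 + (-0.4623)·(-3) + 0.1785·(-2) = 4.3643.
u_4 = c_4 − 1.4596·q_1 − 3.9832·q_2 − 4.3643·q_3 = (0.4549, -0.0343, 1.0515, -2.3090, -2.3047).
‖u_4‖ = 3.4579, so q_4 = (0.1316, -0.0099, 0.3041, -0.6677, -0.6665).

Q = [[0.4170, -0.3909, -0.8035, 0.1316], [-0.8341, -0.5025, -0.1711, -0.0099], [-0.2085, 0.6235, -0.2820, 0.3041], [-0.2085, 0.4095, -0.4623, -0.6677], [0.2085, -0.1954, 0.1785, -0.6665]], R = [[4.7958, -0.4170, 2.0851, 1.4596], [0.0000, 4.6718, 1.0423, 3.9832], [0.0000, 0.0000, 4.3088, 4.3643], [0.0000, 0.0000, 0.0000, 3.4579]]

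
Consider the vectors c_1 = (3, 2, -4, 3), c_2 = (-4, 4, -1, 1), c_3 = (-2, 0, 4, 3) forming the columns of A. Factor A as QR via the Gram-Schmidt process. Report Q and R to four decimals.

Q = [[0.4867, -0.7292, 0.0070], [0.3244, 0.6612, -0.0482], [-0.6489, -0.1178, 0.5872], [0.4867, 0.1313, 0.8080]], R = [[6.1644, 0.4867, -2.1089], [0.0000, 5.8106, 1.3813], [0.0000, 0.0000, 4.7586]]

q_1 = c_1/‖c_1‖ = (3, 2, -4, 3)/6.1644 = (0.4867, 0.3244, -0.6489, 0.4867).
r_{12} = q_1·c_2 = 0.4867.
u_2 = c_2 − 0.4867·q_1 = (-4.2368, 3.8421, -0.6842, 0.7632).
‖u_2‖ = 5.8106, so q_2 = (-0.7292, 0.6612, -0.1178, 0.1313).
r_{13} = q_1·c_3 = -2.1089; r_{23} = q_2·c_3 = 1.3813.
u_3 = c_3 + 2.1089·q_1 − 1.3813·q_2 = (0.0335, -0.2292, 2.7942, 3.8449).
‖u_3‖ = 4.7586, so q_3 = (0.0070, -0.0482, 0.5872, 0.8080).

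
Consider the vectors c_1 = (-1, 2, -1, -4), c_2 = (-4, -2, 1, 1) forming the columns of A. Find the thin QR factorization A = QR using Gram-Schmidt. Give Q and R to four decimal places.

Q = [[-0.2132, -0.9255], [0.4264, -0.3383], [-0.2132, 0.1692], [-0.8528, 0.0199]], R = [[4.6904, -1.0660], [0.0000, 4.5677]]

q_1 = c_1/‖c_1‖ = (-1, 2, -1, -4)/4.6904 = (-0.2132, 0.4264, -0.2132, -0.8528).
r_{12} = q_1·c_2 = -1.0660.
u_2 = c_2 + 1.0660·q_1 = (-4.2273, -1.5455, 0.7727, 0.0909).
‖u_2‖ = 4.5677, so q_2 = (-0.9255, -0.3383, 0.1692, 0.0199).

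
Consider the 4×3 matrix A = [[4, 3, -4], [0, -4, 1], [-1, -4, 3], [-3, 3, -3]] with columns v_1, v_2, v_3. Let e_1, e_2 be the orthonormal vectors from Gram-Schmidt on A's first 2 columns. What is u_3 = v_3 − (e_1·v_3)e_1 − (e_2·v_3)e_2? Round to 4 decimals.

u_3 = (-1.0903, -1.8521, -0.0448, -1.4388)

v_1 = (4, 0, -1, -3); ‖v_1‖ = 5.0990, so e_1 = (0.7845, 0.0000, -0.1961, -0.5883).
e_1·v_2 = 0.7845·3 + 0.0000·(-4) + (-0.1961)·(-4) + (-0.5883)·3 = 1.3728.
u_2 = v_2 − 1.3728·e_1 = (1.9231, -4.0000, -3.7308, 3.8077).
‖u_2‖ = 6.9365, so e_2 = (0.2772, -0.5767, -0.5378, 0.5489).
e_1·v_3 = 0.7845·(-4) + 0.0000·1 + (-0.1961)·3 + (-0.5883)·(-3) = -1.9612; e_2·v_3 = 0.2772·(-4) + (-0.5767)·1 + (-0.5378)·3 + 0.5489·(-3) = -4.9459.
u_3 = v_3 + 1.9612·e_1 + 4.9459·e_2 = (-1.0903, -1.8521, -0.0448, -1.4388).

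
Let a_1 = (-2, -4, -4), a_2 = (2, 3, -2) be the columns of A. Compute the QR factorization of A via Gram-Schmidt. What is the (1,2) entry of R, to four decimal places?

q_1 = a_1/‖a_1‖ = (-2, -4, -4)/6.0000 = (-0.3333, -0.6667, -0.6667).
r_{12} = q_1·a_2 = -1.3333.

r_{12} = -1.3333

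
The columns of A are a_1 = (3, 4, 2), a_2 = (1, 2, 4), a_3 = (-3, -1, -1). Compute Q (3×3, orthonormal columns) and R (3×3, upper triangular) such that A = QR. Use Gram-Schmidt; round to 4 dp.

a_1 = (3, 4, 2); ‖a_1‖ = 5.3852, so e_1 = (0.5571, 0.7428, 0.3714).
e_1·a_2 = 0.5571·1 + 0.7428·2 + 0.3714·4 = 3.5282.
u_2 = a_2 − 3.5282·e_1 = (-0.9655, -0.6207, 2.6897).
‖u_2‖ = 2.9243, so e_2 = (-0.3302, -0.2122, 0.9197).
e_1·a_3 = 0.5571·(-3) + 0.7428·(-1) + 0.3714·(-1) = -2.7854; e_2·a_3 = (-0.3302)·(-3) + (-0.2122)·(-1) + 0.9197·(-1) = 0.2830.
u_3 = a_3 + 2.7854·e_1 − 0.2830·e_2 = (-1.3548, 1.1290, -0.2258).
‖u_3‖ = 1.7780, so e_3 = (-0.7620, 0.6350, -0.1270).

Q = [[0.5571, -0.3302, -0.7620], [0.7428, -0.2122, 0.6350], [0.3714, 0.9197, -0.1270]], R = [[5.3852, 3.5282, -2.7854], [0.0000, 2.9243, 0.2830], [0.0000, 0.0000, 1.7780]]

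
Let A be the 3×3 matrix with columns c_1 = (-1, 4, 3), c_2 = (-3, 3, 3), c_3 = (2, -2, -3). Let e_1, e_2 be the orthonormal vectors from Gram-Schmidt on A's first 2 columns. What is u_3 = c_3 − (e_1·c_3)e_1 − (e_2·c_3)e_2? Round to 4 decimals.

c_1 = (-1, 4, 3); ‖c_1‖ = 5.0990, so e_1 = (-0.1961, 0.7845, 0.5883).
e_1·c_2 = (-0.1961)·(-3) + 0.7845·3 + 0.5883·3 = 4.7068.
u_2 = c_2 − 4.7068·e_1 = (-2.0769, -0.6923, 0.2308).
‖u_2‖ = 2.2014, so e_2 = (-0.9435, -0.3145, 0.1048).
e_1·c_3 = (-0.1961)·2 + 0.7845·(-2) + 0.5883·(-3) = -3.7262; e_2·c_3 = (-0.9435)·2 + (-0.3145)·(-2) + 0.1048·(-3) = -1.5724.
u_3 = c_3 + 3.7262·e_1 + 1.5724·e_2 = (-0.2143, 0.4286, -0.6429).

u_3 = (-0.2143, 0.4286, -0.6429)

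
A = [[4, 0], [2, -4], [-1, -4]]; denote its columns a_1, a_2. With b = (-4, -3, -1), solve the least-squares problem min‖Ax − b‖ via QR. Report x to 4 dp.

x = (-0.9268, 0.3841)

a_1 = (4, 2, -1); ‖a_1‖ = 4.5826, so q_1 = (0.8729, 0.4364, -0.2182).
q_1·a_2 = 0.8729·0 + 0.4364·(-4) + (-0.2182)·(-4) = -0.8729.
u_2 = a_2 + 0.8729·q_1 = (0.7619, -3.6190, -4.1905).
‖u_2‖ = 5.5891, so q_2 = (0.1363, -0.6475, -0.7498).
Qᵀb = (-4.5826, 2.1470).
Back-substitute: x_2 = 2.1470/5.5891 = 0.3841.
x_1 = (-4.5826 + 0.8729·0.3841)/4.5826 = -0.9268.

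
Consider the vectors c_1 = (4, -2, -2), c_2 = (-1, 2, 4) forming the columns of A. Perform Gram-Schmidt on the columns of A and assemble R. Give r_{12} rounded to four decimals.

r_{12} = -3.2660

q_1 = c_1/‖c_1‖ = (4, -2, -2)/4.8990 = (0.8165, -0.4082, -0.4082).
r_{12} = q_1·c_2 = -3.2660.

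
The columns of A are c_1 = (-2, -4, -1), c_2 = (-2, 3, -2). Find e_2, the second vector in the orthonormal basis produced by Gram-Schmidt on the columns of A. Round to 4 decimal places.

c_1 = (-2, -4, -1); ‖c_1‖ = 4.5826, so e_1 = (-0.4364, -0.8729, -0.2182).
e_1·c_2 = (-0.4364)·(-2) + (-0.8729)·3 + (-0.2182)·(-2) = -1.3093.
u_2 = c_2 + 1.3093·e_1 = (-2.5714, 1.8571, -2.2857).
‖u_2‖ = 3.9097, so e_2 = (-0.6577, 0.4750, -0.5846).

e_2 = (-0.6577, 0.4750, -0.5846)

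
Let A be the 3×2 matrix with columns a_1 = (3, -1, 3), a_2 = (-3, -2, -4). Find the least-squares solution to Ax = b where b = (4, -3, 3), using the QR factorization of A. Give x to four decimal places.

a_1 = (3, -1, 3); ‖a_1‖ = 4.3589, so e_1 = (0.6882, -0.2294, 0.6882).
e_1·a_2 = 0.6882·(-3) + (-0.2294)·(-2) + 0.6882·(-4) = -4.3589.
u_2 = a_2 + 4.3589·e_1 = (0.0000, -3.0000, -1.0000).
‖u_2‖ = 3.1623, so e_2 = (0.0000, -0.9487, -0.3162).
Qᵀb = (5.5060, 1.8974).
Back-substitute: x_2 = 1.8974/3.1623 = 0.6000.
x_1 = (5.5060 + 4.3589·0.6000)/4.3589 = 1.8632.

x = (1.8632, 0.6000)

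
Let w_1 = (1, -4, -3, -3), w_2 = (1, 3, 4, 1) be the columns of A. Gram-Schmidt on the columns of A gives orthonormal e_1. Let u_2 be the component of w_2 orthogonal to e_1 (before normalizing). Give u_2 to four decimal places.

w_1 = (1, -4, -3, -3); ‖w_1‖ = 5.9161, so e_1 = (0.1690, -0.6761, -0.5071, -0.5071).
e_1·w_2 = 0.1690·1 + (-0.6761)·3 + (-0.5071)·4 + (-0.5071)·1 = -4.3948.
u_2 = w_2 + 4.3948·e_1 = (1.7429, 0.0286, 1.7714, -1.2286).

u_2 = (1.7429, 0.0286, 1.7714, -1.2286)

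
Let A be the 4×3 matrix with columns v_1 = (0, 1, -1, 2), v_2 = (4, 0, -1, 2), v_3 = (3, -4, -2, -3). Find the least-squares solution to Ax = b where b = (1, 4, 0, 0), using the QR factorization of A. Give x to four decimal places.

x = (-0.5333, 0.5333, -0.5667)

e_1 = v_1/‖v_1‖ = (0, 1, -1, 2)/2.4495 = (0.0000, 0.4082, -0.4082, 0.8165).
r_{12} = e_1·v_2 = 2.0412.
u_2 = v_2 − 2.0412·e_1 = (4.0000, -0.8333, -0.1667, 0.3333).
‖u_2‖ = 4.1028, so e_2 = (0.9749, -0.2031, -0.0406, 0.0812).
r_{13} = e_1·v_3 = -3.2660; r_{23} = e_2·v_3 = 3.5748.
u_3 = v_3 + 3.2660·e_1 − 3.5748·e_2 = (-0.4851, -1.9406, -3.1881, -0.6238).
‖u_3‖ = 3.8150, so e_3 = (-0.1272, -0.5087, -0.8357, -0.1635).
Qᵀb = (1.6330, 0.1625, -2.1619).
Back-substitute: x_3 = -2.1619/3.8150 = -0.5667.
x_2 = (0.1625 − 3.5748·(-0.5667))/4.1028 = 0.5333.
x_1 = (1.6330 − 2.0412·0.5333 + 3.2660·(-0.5667))/2.4495 = -0.5333.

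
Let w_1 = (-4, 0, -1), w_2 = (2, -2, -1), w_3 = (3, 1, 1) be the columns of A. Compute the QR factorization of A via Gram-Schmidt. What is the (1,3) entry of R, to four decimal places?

w_1 = (-4, 0, -1); ‖w_1‖ = 4.1231, so e_1 = (-0.9701, 0.0000, -0.2425).
r_{13} = e_1·w_3 = -3.1530.

r_{13} = -3.1530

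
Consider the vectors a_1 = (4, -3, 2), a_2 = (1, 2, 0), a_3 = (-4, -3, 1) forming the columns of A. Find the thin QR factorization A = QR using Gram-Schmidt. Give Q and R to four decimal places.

Q = [[0.7428, 0.5786, -0.3369], [-0.5571, 0.8132, 0.1684], [0.3714, 0.0626, 0.9264]], R = [[5.3852, -0.3714, -0.9285], [0.0000, 2.2050, -4.6915], [0.0000, 0.0000, 1.7685]]

e_1 = a_1/‖a_1‖ = (4, -3, 2)/5.3852 = (0.7428, -0.5571, 0.3714).
r_{12} = e_1·a_2 = -0.3714.
u_2 = a_2 + 0.3714·e_1 = (1.2759, 1.7931, 0.1379).
‖u_2‖ = 2.2050, so e_2 = (0.5786, 0.8132, 0.0626).
r_{13} = e_1·a_3 = -0.9285; r_{23} = e_2·a_3 = -4.6915.
u_3 = a_3 + 0.9285·e_1 + 4.6915·e_2 = (-0.5957, 0.2979, 1.6383).
‖u_3‖ = 1.7685, so e_3 = (-0.3369, 0.1684, 0.9264).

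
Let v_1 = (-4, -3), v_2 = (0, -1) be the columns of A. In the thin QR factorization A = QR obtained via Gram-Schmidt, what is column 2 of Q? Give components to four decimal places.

v_1 = (-4, -3); ‖v_1‖ = 5.0000, so e_1 = (-0.8000, -0.6000).
e_1·v_2 = (-0.8000)·0 + (-0.6000)·(-1) = 0.6000.
u_2 = v_2 − 0.6000·e_1 = (0.4800, -0.6400).
‖u_2‖ = 0.8000, so e_2 = (0.6000, -0.8000).

e_2 = (0.6000, -0.8000)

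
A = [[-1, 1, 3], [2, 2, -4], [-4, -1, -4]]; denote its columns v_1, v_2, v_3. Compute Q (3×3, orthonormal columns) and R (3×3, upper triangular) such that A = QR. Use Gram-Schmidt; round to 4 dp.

Q = [[-0.2182, 0.6963, 0.6838], [0.4364, 0.6963, -0.5698], [-0.8729, 0.1741, -0.4558]], R = [[4.5826, 1.5275, 1.0911], [0.0000, 1.9149, -1.3926], [0.0000, 0.0000, 6.1539]]

v_1 = (-1, 2, -4); ‖v_1‖ = 4.5826, so q_1 = (-0.2182, 0.4364, -0.8729).
q_1·v_2 = (-0.2182)·1 + 0.4364·2 + (-0.8729)·(-1) = 1.5275.
u_2 = v_2 − 1.5275·q_1 = (1.3333, 1.3333, 0.3333).
‖u_2‖ = 1.9149, so q_2 = (0.6963, 0.6963, 0.1741).
q_1·v_3 = (-0.2182)·3 + 0.4364·(-4) + (-0.8729)·(-4) = 1.0911; q_2·v_3 = 0.6963·3 + 0.6963·(-4) + 0.1741·(-4) = -1.3926.
u_3 = v_3 − 1.0911·q_1 + 1.3926·q_2 = (4.2078, -3.5065, -2.8052).
‖u_3‖ = 6.1539, so q_3 = (0.6838, -0.5698, -0.4558).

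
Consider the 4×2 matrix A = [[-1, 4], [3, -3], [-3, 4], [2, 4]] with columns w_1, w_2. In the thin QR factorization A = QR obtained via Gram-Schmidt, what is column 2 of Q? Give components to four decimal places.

e_2 = (0.4892, -0.1174, 0.2674, 0.8218)

w_1 = (-1, 3, -3, 2); ‖w_1‖ = 4.7958, so e_1 = (-0.2085, 0.6255, -0.6255, 0.4170).
e_1·w_2 = (-0.2085)·4 + 0.6255·(-3) + (-0.6255)·4 + 0.4170·4 = -3.5447.
u_2 = w_2 + 3.5447·e_1 = (3.2609, -0.7826, 1.7826, 5.4783).
‖u_2‖ = 6.6659, so e_2 = (0.4892, -0.1174, 0.2674, 0.8218).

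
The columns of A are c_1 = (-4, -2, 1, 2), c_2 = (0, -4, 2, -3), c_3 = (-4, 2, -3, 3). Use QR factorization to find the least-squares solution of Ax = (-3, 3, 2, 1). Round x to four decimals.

x = (0.7428, -0.7717, -0.3655)

e_1 = c_1/‖c_1‖ = (-4, -2, 1, 2)/5.0000 = (-0.8000, -0.4000, 0.2000, 0.4000).
r_{12} = e_1·c_2 = 0.8000.
u_2 = c_2 − 0.8000·e_1 = (0.6400, -3.6800, 1.8400, -3.3200).
‖u_2‖ = 5.3254, so e_2 = (0.1202, -0.6910, 0.3455, -0.6234).
r_{13} = e_1·c_3 = 3.0000; r_{23} = e_2·c_3 = -4.7696.
u_3 = c_3 − 3.0000·e_1 + 4.7696·e_2 = (-1.0268, -0.0959, -1.9520, -1.1735).
‖u_3‖ = 2.5002, so e_3 = (-0.4107, -0.0384, -0.7808, -0.4694).
Qᵀb = (2.0000, -2.3660, -0.9139).
Back-substitute: x_3 = -0.9139/2.5002 = -0.3655.
x_2 = (-2.3660 + 4.7696·(-0.3655))/5.3254 = -0.7717.
x_1 = (2.0000 − 0.8000·(-0.7717) − 3.0000·(-0.3655))/5.0000 = 0.7428.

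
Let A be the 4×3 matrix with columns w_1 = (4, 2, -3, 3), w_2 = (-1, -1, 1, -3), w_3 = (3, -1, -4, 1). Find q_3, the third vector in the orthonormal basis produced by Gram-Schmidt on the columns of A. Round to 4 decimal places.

q_1 = w_1/‖w_1‖ = (4, 2, -3, 3)/6.1644 = (0.6489, 0.3244, -0.4867, 0.4867).
r_{12} = q_1·w_2 = -2.9200.
u_2 = w_2 + 2.9200·q_1 = (0.8947, -0.0526, -0.4211, -1.5789).
‖u_2‖ = 1.8638, so q_2 = (0.4801, -0.0282, -0.2259, -0.8472).
r_{13} = q_1·w_3 = 4.0555; r_{23} = q_2·w_3 = 1.5249.
u_3 = w_3 − 4.0555·q_1 − 1.5249·q_2 = (-0.3636, -2.2727, -1.6818, 0.3182).
‖u_3‖ = 2.8683, so q_3 = (-0.1268, -0.7924, -0.5863, 0.1109).

q_3 = (-0.1268, -0.7924, -0.5863, 0.1109)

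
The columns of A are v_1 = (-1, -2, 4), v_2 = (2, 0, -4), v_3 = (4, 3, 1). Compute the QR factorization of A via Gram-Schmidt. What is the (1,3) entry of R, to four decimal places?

r_{13} = -1.3093

e_1 = v_1/‖v_1‖ = (-1, -2, 4)/4.5826 = (-0.2182, -0.4364, 0.8729).
r_{13} = e_1·v_3 = -1.3093.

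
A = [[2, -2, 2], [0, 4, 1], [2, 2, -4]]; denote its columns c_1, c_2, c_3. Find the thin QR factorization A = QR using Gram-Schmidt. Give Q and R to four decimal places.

c_1 = (2, 0, 2); ‖c_1‖ = 2.8284, so q_1 = (0.7071, 0.0000, 0.7071).
q_1·c_2 = 0.7071·(-2) + 0.0000·4 + 0.7071·2 = 0.0000.
u_2 = c_2 + 0.0000·q_1 = (-2.0000, 4.0000, 2.0000).
‖u_2‖ = 4.8990, so q_2 = (-0.4082, 0.8165, 0.4082).
q_1·c_3 = 0.7071·2 + 0.0000·1 + 0.7071·(-4) = -1.4142; q_2·c_3 = (-0.4082)·2 + 0.8165·1 + 0.4082·(-4) = -1.6330.
u_3 = c_3 + 1.4142·q_1 + 1.6330·q_2 = (2.3333, 2.3333, -2.3333).
‖u_3‖ = 4.0415, so q_3 = (0.5774, 0.5774, -0.5774).

Q = [[0.7071, -0.4082, 0.5774], [0.0000, 0.8165, 0.5774], [0.7071, 0.4082, -0.5774]], R = [[2.8284, 0.0000, -1.4142], [0.0000, 4.8990, -1.6330], [0.0000, 0.0000, 4.0415]]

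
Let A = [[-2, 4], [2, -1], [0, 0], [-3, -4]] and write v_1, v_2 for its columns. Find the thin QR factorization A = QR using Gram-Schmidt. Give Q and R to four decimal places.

Q = [[-0.4851, 0.7399], [0.4851, -0.2158], [0.0000, 0.0000], [-0.7276, -0.6371]], R = [[4.1231, 0.4851], [0.0000, 5.7240]]

e_1 = v_1/‖v_1‖ = (-2, 2, 0, -3)/4.1231 = (-0.4851, 0.4851, 0.0000, -0.7276).
r_{12} = e_1·v_2 = 0.4851.
u_2 = v_2 − 0.4851·e_1 = (4.2353, -1.2353, 0.0000, -3.6471).
‖u_2‖ = 5.7240, so e_2 = (0.7399, -0.2158, 0.0000, -0.6371).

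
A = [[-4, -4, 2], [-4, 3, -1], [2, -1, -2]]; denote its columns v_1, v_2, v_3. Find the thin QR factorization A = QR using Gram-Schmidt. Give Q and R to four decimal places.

Q = [[-0.6667, -0.7425, -0.0655], [-0.6667, 0.6333, -0.3931], [0.3333, -0.2184, -0.9172]], R = [[6.0000, 0.3333, -1.3333], [0.0000, 5.0881, -1.6815], [0.0000, 0.0000, 2.0964]]

v_1 = (-4, -4, 2); ‖v_1‖ = 6.0000, so q_1 = (-0.6667, -0.6667, 0.3333).
q_1·v_2 = (-0.6667)·(-4) + (-0.6667)·3 + 0.3333·(-1) = 0.3333.
u_2 = v_2 − 0.3333·q_1 = (-3.7778, 3.2222, -1.1111).
‖u_2‖ = 5.0881, so q_2 = (-0.7425, 0.6333, -0.2184).
q_1·v_3 = (-0.6667)·2 + (-0.6667)·(-1) + 0.3333·(-2) = -1.3333; q_2·v_3 = (-0.7425)·2 + 0.6333·(-1) + (-0.2184)·(-2) = -1.6815.
u_3 = v_3 + 1.3333·q_1 + 1.6815·q_2 = (-0.1373, -0.8240, -1.9227).
‖u_3‖ = 2.0964, so q_3 = (-0.0655, -0.3931, -0.9172).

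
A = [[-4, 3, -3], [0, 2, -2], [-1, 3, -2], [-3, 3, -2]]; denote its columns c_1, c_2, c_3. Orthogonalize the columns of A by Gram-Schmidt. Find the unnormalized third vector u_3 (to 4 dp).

u_3 = (-0.4348, -0.5217, 0.3043, 0.4783)

c_1 = (-4, 0, -1, -3); ‖c_1‖ = 5.0990, so q_1 = (-0.7845, 0.0000, -0.1961, -0.5883).
q_1·c_2 = (-0.7845)·3 + 0.0000·2 + (-0.1961)·3 + (-0.5883)·3 = -4.7068.
u_2 = c_2 + 4.7068·q_1 = (-0.6923, 2.0000, 2.0769, 0.2308).
‖u_2‖ = 2.9742, so q_2 = (-0.2328, 0.6724, 0.6983, 0.0776).
q_1·c_3 = (-0.7845)·(-3) + 0.0000·(-2) + (-0.1961)·(-2) + (-0.5883)·(-2) = 3.9223; q_2·c_3 = (-0.2328)·(-3) + 0.6724·(-2) + 0.6983·(-2) + 0.0776·(-2) = -2.1984.
u_3 = c_3 − 3.9223·q_1 + 2.1984·q_2 = (-0.4348, -0.5217, 0.3043, 0.4783).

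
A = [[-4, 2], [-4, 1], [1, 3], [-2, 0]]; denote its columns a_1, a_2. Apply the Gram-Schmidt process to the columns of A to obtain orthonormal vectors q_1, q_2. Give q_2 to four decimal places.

q_2 = (0.2988, 0.0079, 0.9437, -0.1416)

a_1 = (-4, -4, 1, -2); ‖a_1‖ = 6.0828, so q_1 = (-0.6576, -0.6576, 0.1644, -0.3288).
q_1·a_2 = (-0.6576)·2 + (-0.6576)·1 + 0.1644·3 + (-0.3288)·0 = -1.4796.
u_2 = a_2 + 1.4796·q_1 = (1.0270, 0.0270, 3.2432, -0.4865).
‖u_2‖ = 3.4367, so q_2 = (0.2988, 0.0079, 0.9437, -0.1416).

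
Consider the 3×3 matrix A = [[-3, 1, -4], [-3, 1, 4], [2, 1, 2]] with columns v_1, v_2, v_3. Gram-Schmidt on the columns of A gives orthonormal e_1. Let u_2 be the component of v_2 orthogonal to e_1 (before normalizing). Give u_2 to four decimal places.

e_1 = v_1/‖v_1‖ = (-3, -3, 2)/4.6904 = (-0.6396, -0.6396, 0.4264).
r_{12} = e_1·v_2 = -0.8528.
u_2 = v_2 + 0.8528·e_1 = (0.4545, 0.4545, 1.3636).

u_2 = (0.4545, 0.4545, 1.3636)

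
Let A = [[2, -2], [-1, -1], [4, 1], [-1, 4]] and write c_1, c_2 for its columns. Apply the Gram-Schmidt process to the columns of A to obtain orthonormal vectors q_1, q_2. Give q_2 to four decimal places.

q_2 = (-0.3717, -0.2446, 0.3326, 0.8315)

c_1 = (2, -1, 4, -1); ‖c_1‖ = 4.6904, so q_1 = (0.4264, -0.2132, 0.8528, -0.2132).
q_1·c_2 = 0.4264·(-2) + (-0.2132)·(-1) + 0.8528·1 + (-0.2132)·4 = -0.6396.
u_2 = c_2 + 0.6396·q_1 = (-1.7273, -1.1364, 1.5455, 3.8636).
‖u_2‖ = 4.6466, so q_2 = (-0.3717, -0.2446, 0.3326, 0.8315).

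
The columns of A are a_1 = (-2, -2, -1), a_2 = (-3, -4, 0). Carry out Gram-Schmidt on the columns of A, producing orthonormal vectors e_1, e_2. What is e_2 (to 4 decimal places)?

a_1 = (-2, -2, -1); ‖a_1‖ = 3.0000, so e_1 = (-0.6667, -0.6667, -0.3333).
e_1·a_2 = (-0.6667)·(-3) + (-0.6667)·(-4) + (-0.3333)·0 = 4.6667.
u_2 = a_2 − 4.6667·e_1 = (0.1111, -0.8889, 1.5556).
‖u_2‖ = 1.7951, so e_2 = (0.0619, -0.4952, 0.8666).

e_2 = (0.0619, -0.4952, 0.8666)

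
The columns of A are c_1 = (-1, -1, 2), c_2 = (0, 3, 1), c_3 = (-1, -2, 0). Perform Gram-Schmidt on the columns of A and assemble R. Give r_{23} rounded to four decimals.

c_1 = (-1, -1, 2); ‖c_1‖ = 2.4495, so q_1 = (-0.4082, -0.4082, 0.8165).
q_1·c_2 = (-0.4082)·0 + (-0.4082)·3 + 0.8165·1 = -0.4082.
u_2 = c_2 + 0.4082·q_1 = (-0.1667, 2.8333, 1.3333).
‖u_2‖ = 3.1358, so q_2 = (-0.0531, 0.9035, 0.4252).
r_{23} = q_2·c_3 = -1.7539.

r_{23} = -1.7539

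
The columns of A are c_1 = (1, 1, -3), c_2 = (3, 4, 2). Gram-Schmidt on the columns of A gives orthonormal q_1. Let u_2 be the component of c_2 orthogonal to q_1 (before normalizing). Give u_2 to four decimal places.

u_2 = (2.9091, 3.9091, 2.2727)

c_1 = (1, 1, -3); ‖c_1‖ = 3.3166, so q_1 = (0.3015, 0.3015, -0.9045).
q_1·c_2 = 0.3015·3 + 0.3015·4 + (-0.9045)·2 = 0.3015.
u_2 = c_2 − 0.3015·q_1 = (2.9091, 3.9091, 2.2727).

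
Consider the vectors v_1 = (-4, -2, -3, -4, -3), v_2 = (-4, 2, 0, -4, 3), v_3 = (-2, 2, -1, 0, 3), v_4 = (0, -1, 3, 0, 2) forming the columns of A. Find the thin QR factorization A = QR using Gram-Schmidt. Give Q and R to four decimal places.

Q = [[-0.5443, -0.4188, -0.2864, -0.3826], [-0.2722, 0.4368, 0.1662, -0.7527], [-0.4082, 0.1705, -0.7202, 0.3061], [-0.5443, -0.4188, 0.5564, 0.2679], [-0.4082, 0.6552, 0.2493, 0.3487]], R = [[7.3485, 2.5856, -0.2722, -1.7691], [0.0000, 6.1899, 3.5063, 1.3852], [0.0000, 0.0000, 2.3731, -1.8281], [0.0000, 0.0000, 0.0000, 2.3685]]

v_1 = (-4, -2, -3, -4, -3); ‖v_1‖ = 7.3485, so q_1 = (-0.5443, -0.2722, -0.4082, -0.5443, -0.4082).
q_1·v_2 = (-0.5443)·(-4) + (-0.2722)·2 + (-0.4082)·0 + (-0.5443)·(-4) + (-0.4082)·3 = 2.5856.
u_2 = v_2 − 2.5856·q_1 = (-2.5926, 2.7037, 1.0556, -2.5926, 4.0556).
‖u_2‖ = 6.1899, so q_2 = (-0.4188, 0.4368, 0.1705, -0.4188, 0.6552).
q_1·v_3 = (-0.5443)·(-2) + (-0.2722)·2 + (-0.4082)·(-1) + (-0.5443)·0 + (-0.4082)·3 = -0.2722; q_2·v_3 = (-0.4188)·(-2) + 0.4368·2 + 0.1705·(-1) + (-0.4188)·0 + 0.6552·3 = 3.5063.
u_3 = v_3 + 0.2722·q_1 − 3.5063·q_2 = (-0.6796, 0.3944, -1.7090, 1.3204, 0.5916).
‖u_3‖ = 2.3731, so q_3 = (-0.2864, 0.1662, -0.7202, 0.5564, 0.2493).
q_1·v_4 = (-0.5443)·0 + (-0.2722)·(-1) + (-0.4082)·3 + (-0.5443)·0 + (-0.4082)·2 = -1.7691; q_2·v_4 = (-0.4188)·0 + 0.4368·(-1) + 0.1705·3 + (-0.4188)·0 + 0.6552·2 = 1.3852; q_3·v_4 = (-0.2864)·0 + 0.1662·(-1) + (-0.7202)·3 + 0.5564·0 + 0.2493·2 = -1.8281.
u_4 = v_4 + 1.7691·q_1 − 1.3852·q_2 + 1.8281·q_3 = (-0.9063, -1.7827, 0.7250, 0.6344, 0.8260).
‖u_4‖ = 2.3685, so q_4 = (-0.3826, -0.7527, 0.3061, 0.2679, 0.3487).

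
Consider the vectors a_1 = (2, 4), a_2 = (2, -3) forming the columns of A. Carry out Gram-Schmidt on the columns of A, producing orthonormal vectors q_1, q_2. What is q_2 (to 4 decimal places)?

q_2 = (0.8944, -0.4472)

a_1 = (2, 4); ‖a_1‖ = 4.4721, so q_1 = (0.4472, 0.8944).
q_1·a_2 = 0.4472·2 + 0.8944·(-3) = -1.7889.
u_2 = a_2 + 1.7889·q_1 = (2.8000, -1.4000).
‖u_2‖ = 3.1305, so q_2 = (0.8944, -0.4472).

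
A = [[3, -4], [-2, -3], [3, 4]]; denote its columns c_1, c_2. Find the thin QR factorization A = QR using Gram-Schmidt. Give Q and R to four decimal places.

Q = [[0.6396, -0.7680], [-0.4264, -0.3912], [0.6396, 0.5071]], R = [[4.6904, 1.2792], [0.0000, 6.2740]]

e_1 = c_1/‖c_1‖ = (3, -2, 3)/4.6904 = (0.6396, -0.4264, 0.6396).
r_{12} = e_1·c_2 = 1.2792.
u_2 = c_2 − 1.2792·e_1 = (-4.8182, -2.4545, 3.1818).
‖u_2‖ = 6.2740, so e_2 = (-0.7680, -0.3912, 0.5071).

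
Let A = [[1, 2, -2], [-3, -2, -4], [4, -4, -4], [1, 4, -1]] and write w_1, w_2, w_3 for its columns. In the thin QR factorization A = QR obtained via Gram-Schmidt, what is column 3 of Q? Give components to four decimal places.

w_1 = (1, -3, 4, 1); ‖w_1‖ = 5.1962, so e_1 = (0.1925, -0.5774, 0.7698, 0.1925).
e_1·w_2 = 0.1925·2 + (-0.5774)·(-2) + 0.7698·(-4) + 0.1925·4 = -0.7698.
u_2 = w_2 + 0.7698·e_1 = (2.1481, -2.4444, -3.4074, 4.1481).
‖u_2‖ = 6.2775, so e_2 = (0.3422, -0.3894, -0.5428, 0.6608).
e_1·w_3 = 0.1925·(-2) + (-0.5774)·(-4) + 0.7698·(-4) + 0.1925·(-1) = -1.3472; e_2·w_3 = 0.3422·(-2) + (-0.3894)·(-4) + (-0.5428)·(-4) + 0.6608·(-1) = 2.3836.
u_3 = w_3 + 1.3472·e_1 − 2.3836·e_2 = (-2.5564, -3.8496, -1.6692, -2.3158).
‖u_3‖ = 5.4317, so e_3 = (-0.4706, -0.7087, -0.3073, -0.4263).

e_3 = (-0.4706, -0.7087, -0.3073, -0.4263)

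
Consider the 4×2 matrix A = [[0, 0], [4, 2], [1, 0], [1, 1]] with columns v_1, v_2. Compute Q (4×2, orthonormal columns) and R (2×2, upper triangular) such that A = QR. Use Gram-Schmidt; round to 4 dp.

q_1 = v_1/‖v_1‖ = (0, 4, 1, 1)/4.2426 = (0.0000, 0.9428, 0.2357, 0.2357).
r_{12} = q_1·v_2 = 2.1213.
u_2 = v_2 − 2.1213·q_1 = (0.0000, 0.0000, -0.5000, 0.5000).
‖u_2‖ = 0.7071, so q_2 = (0.0000, 0.0000, -0.7071, 0.7071).

Q = [[0.0000, 0.0000], [0.9428, 0.0000], [0.2357, -0.7071], [0.2357, 0.7071]], R = [[4.2426, 2.1213], [0.0000, 0.7071]]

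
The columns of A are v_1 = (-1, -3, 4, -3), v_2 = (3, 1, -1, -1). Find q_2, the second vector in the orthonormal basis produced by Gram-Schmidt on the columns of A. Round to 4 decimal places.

q_2 = (0.8600, 0.1229, -0.0614, -0.4914)

q_1 = v_1/‖v_1‖ = (-1, -3, 4, -3)/5.9161 = (-0.1690, -0.5071, 0.6761, -0.5071).
r_{12} = q_1·v_2 = -1.1832.
u_2 = v_2 + 1.1832·q_1 = (2.8000, 0.4000, -0.2000, -1.6000).
‖u_2‖ = 3.2558, so q_2 = (0.8600, 0.1229, -0.0614, -0.4914).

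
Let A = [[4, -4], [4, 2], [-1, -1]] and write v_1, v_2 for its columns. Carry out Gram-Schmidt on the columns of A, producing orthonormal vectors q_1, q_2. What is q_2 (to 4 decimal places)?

q_2 = (-0.7134, 0.6448, -0.2744)

v_1 = (4, 4, -1); ‖v_1‖ = 5.7446, so q_1 = (0.6963, 0.6963, -0.1741).
q_1·v_2 = 0.6963·(-4) + 0.6963·2 + (-0.1741)·(-1) = -1.2185.
u_2 = v_2 + 1.2185·q_1 = (-3.1515, 2.8485, -1.2121).
‖u_2‖ = 4.4176, so q_2 = (-0.7134, 0.6448, -0.2744).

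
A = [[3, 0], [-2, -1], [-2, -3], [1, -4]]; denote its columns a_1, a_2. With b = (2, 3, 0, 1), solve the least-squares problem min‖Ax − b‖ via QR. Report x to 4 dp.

x = (0.1195, -0.2876)

a_1 = (3, -2, -2, 1); ‖a_1‖ = 4.2426, so q_1 = (0.7071, -0.4714, -0.4714, 0.2357).
q_1·a_2 = 0.7071·0 + (-0.4714)·(-1) + (-0.4714)·(-3) + 0.2357·(-4) = 0.9428.
u_2 = a_2 − 0.9428·q_1 = (-0.6667, -0.5556, -2.5556, -4.2222).
‖u_2‖ = 5.0111, so q_2 = (-0.1330, -0.1109, -0.5100, -0.8426).
Qᵀb = (0.2357, -1.4412).
Back-substitute: x_2 = -1.4412/5.0111 = -0.2876.
x_1 = (0.2357 − 0.9428·(-0.2876))/4.2426 = 0.1195.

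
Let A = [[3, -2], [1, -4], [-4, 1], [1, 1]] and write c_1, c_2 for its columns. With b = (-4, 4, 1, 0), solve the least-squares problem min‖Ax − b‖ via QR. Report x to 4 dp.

c_1 = (3, 1, -4, 1); ‖c_1‖ = 5.1962, so q_1 = (0.5774, 0.1925, -0.7698, 0.1925).
q_1·c_2 = 0.5774·(-2) + 0.1925·(-4) + (-0.7698)·1 + 0.1925·1 = -2.5019.
u_2 = c_2 + 2.5019·q_1 = (-0.5556, -3.5185, -0.9259, 1.4815).
‖u_2‖ = 3.9675, so q_2 = (-0.1400, -0.8868, -0.2334, 0.3734).
Qᵀb = (-2.3094, -3.2206).
Back-substitute: x_2 = -3.2206/3.9675 = -0.8118.
x_1 = (-2.3094 + 2.5019·(-0.8118))/5.1962 = -0.8353.

x = (-0.8353, -0.8118)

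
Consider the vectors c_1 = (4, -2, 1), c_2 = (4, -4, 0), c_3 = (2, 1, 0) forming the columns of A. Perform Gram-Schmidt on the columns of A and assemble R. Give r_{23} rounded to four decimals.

e_1 = c_1/‖c_1‖ = (4, -2, 1)/4.5826 = (0.8729, -0.4364, 0.2182).
r_{12} = e_1·c_2 = 5.2372.
u_2 = c_2 − 5.2372·e_1 = (-0.5714, -1.7143, -1.1429).
‖u_2‖ = 2.1381, so e_2 = (-0.2673, -0.8018, -0.5345).
r_{23} = e_2·c_3 = -1.3363.

r_{23} = -1.3363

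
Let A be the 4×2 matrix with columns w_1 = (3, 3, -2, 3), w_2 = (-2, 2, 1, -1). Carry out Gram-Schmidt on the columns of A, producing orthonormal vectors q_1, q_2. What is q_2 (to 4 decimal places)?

w_1 = (3, 3, -2, 3); ‖w_1‖ = 5.5678, so q_1 = (0.5388, 0.5388, -0.3592, 0.5388).
q_1·w_2 = 0.5388·(-2) + 0.5388·2 + (-0.3592)·1 + 0.5388·(-1) = -0.8980.
u_2 = w_2 + 0.8980·q_1 = (-1.5161, 2.4839, 0.6774, -0.5161).
‖u_2‖ = 3.0321, so q_2 = (-0.5000, 0.8192, 0.2234, -0.1702).

q_2 = (-0.5000, 0.8192, 0.2234, -0.1702)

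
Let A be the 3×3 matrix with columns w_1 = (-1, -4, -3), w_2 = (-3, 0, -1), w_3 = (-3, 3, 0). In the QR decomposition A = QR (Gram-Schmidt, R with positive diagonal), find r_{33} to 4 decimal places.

r_{33} = 0.8018

w_1 = (-1, -4, -3); ‖w_1‖ = 5.0990, so q_1 = (-0.1961, -0.7845, -0.5883).
q_1·w_2 = (-0.1961)·(-3) + (-0.7845)·0 + (-0.5883)·(-1) = 1.1767.
u_2 = w_2 − 1.1767·q_1 = (-2.7692, 0.9231, -0.3077).
‖u_2‖ = 2.9352, so q_2 = (-0.9435, 0.3145, -0.1048).
q_1·w_3 = (-0.1961)·(-3) + (-0.7845)·3 + (-0.5883)·0 = -1.7650; q_2·w_3 = (-0.9435)·(-3) + 0.3145·3 + (-0.1048)·0 = 3.7738.
u_3 = w_3 + 1.7650·q_1 − 3.7738·q_2 = (0.2143, 0.4286, -0.6429).
r_{33} = ‖u_3‖ = 0.8018.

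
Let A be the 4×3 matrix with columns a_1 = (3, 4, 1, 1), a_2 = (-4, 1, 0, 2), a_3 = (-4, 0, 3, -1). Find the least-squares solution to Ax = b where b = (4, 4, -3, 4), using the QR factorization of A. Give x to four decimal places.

a_1 = (3, 4, 1, 1); ‖a_1‖ = 5.1962, so q_1 = (0.5774, 0.7698, 0.1925, 0.1925).
q_1·a_2 = 0.5774·(-4) + 0.7698·1 + 0.1925·0 + 0.1925·2 = -1.1547.
u_2 = a_2 + 1.1547·q_1 = (-3.3333, 1.8889, 0.2222, 2.2222).
‖u_2‖ = 4.4347, so q_2 = (-0.7516, 0.4259, 0.0501, 0.5011).
q_1·a_3 = 0.5774·(-4) + 0.7698·0 + 0.1925·3 + 0.1925·(-1) = -1.9245; q_2·a_3 = (-0.7516)·(-4) + 0.4259·0 + 0.0501·3 + 0.5011·(-1) = 2.6558.
u_3 = a_3 + 1.9245·q_1 − 2.6558·q_2 = (-0.8927, 0.3503, 3.2373, -1.9605).
‖u_3‖ = 3.9042, so q_3 = (-0.2286, 0.0897, 0.8292, -0.5021).
Qᵀb = (5.5811, 0.5512, -5.0518).
Back-substitute: x_3 = -5.0518/3.9042 = -1.2939.
x_2 = (0.5512 − 2.6558·(-1.2939))/4.4347 = 0.8992.
x_1 = (5.5811 + 1.1547·0.8992 + 1.9245·(-1.2939))/5.1962 = 0.7947.

x = (0.7947, 0.8992, -1.2939)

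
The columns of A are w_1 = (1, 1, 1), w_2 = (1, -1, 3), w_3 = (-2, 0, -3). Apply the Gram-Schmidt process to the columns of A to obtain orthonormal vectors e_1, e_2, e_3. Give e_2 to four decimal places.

e_2 = (0.0000, -0.7071, 0.7071)

w_1 = (1, 1, 1); ‖w_1‖ = 1.7321, so e_1 = (0.5774, 0.5774, 0.5774).
e_1·w_2 = 0.5774·1 + 0.5774·(-1) + 0.5774·3 = 1.7321.
u_2 = w_2 − 1.7321·e_1 = (0.0000, -2.0000, 2.0000).
‖u_2‖ = 2.8284, so e_2 = (0.0000, -0.7071, 0.7071).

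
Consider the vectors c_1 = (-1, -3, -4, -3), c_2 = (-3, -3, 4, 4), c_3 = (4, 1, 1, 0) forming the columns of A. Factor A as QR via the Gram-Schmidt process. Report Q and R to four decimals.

c_1 = (-1, -3, -4, -3); ‖c_1‖ = 5.9161, so q_1 = (-0.1690, -0.5071, -0.6761, -0.5071).
q_1·c_2 = (-0.1690)·(-3) + (-0.5071)·(-3) + (-0.6761)·4 + (-0.5071)·4 = -2.7045.
u_2 = c_2 + 2.7045·q_1 = (-3.4571, -4.3714, 2.1714, 2.6286).
‖u_2‖ = 6.5334, so q_2 = (-0.5291, -0.6691, 0.3324, 0.4023).
q_1·c_3 = (-0.1690)·4 + (-0.5071)·1 + (-0.6761)·1 + (-0.5071)·0 = -1.8593; q_2·c_3 = (-0.5291)·4 + (-0.6691)·1 + 0.3324·1 + 0.4023·0 = -2.4533.
u_3 = c_3 + 1.8593·q_1 + 2.4533·q_2 = (2.3876, -1.5843, 0.5582, 0.0442).
‖u_3‖ = 2.9196, so q_3 = (0.8178, -0.5427, 0.1912, 0.0151).

Q = [[-0.1690, -0.5291, 0.8178], [-0.5071, -0.6691, -0.5427], [-0.6761, 0.3324, 0.1912], [-0.5071, 0.4023, 0.0151]], R = [[5.9161, -2.7045, -1.8593], [0.0000, 6.5334, -2.4533], [0.0000, 0.0000, 2.9196]]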